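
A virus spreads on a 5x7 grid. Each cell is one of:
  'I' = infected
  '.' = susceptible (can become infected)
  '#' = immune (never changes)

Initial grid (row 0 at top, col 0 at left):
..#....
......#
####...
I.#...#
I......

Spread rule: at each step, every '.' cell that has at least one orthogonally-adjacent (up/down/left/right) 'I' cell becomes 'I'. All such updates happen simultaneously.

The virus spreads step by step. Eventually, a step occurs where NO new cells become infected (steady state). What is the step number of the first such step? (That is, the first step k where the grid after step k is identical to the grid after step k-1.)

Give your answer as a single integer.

Step 0 (initial): 2 infected
Step 1: +2 new -> 4 infected
Step 2: +1 new -> 5 infected
Step 3: +1 new -> 6 infected
Step 4: +2 new -> 8 infected
Step 5: +2 new -> 10 infected
Step 6: +3 new -> 13 infected
Step 7: +2 new -> 15 infected
Step 8: +4 new -> 19 infected
Step 9: +3 new -> 22 infected
Step 10: +2 new -> 24 infected
Step 11: +2 new -> 26 infected
Step 12: +1 new -> 27 infected
Step 13: +0 new -> 27 infected

Answer: 13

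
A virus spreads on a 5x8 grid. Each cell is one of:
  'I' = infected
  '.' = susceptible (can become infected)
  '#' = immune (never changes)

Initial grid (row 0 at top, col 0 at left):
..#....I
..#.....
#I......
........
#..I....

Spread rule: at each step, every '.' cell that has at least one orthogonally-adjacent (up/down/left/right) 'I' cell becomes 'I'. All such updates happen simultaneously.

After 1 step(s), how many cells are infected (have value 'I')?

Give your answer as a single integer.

Answer: 11

Derivation:
Step 0 (initial): 3 infected
Step 1: +8 new -> 11 infected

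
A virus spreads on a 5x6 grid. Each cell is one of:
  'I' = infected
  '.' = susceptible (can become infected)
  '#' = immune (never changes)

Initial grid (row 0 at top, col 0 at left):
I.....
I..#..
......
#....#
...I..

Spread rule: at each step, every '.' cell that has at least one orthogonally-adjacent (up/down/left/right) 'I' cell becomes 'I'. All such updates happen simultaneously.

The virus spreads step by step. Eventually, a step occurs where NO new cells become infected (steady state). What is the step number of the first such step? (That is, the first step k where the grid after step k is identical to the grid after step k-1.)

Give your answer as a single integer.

Answer: 6

Derivation:
Step 0 (initial): 3 infected
Step 1: +6 new -> 9 infected
Step 2: +8 new -> 17 infected
Step 3: +5 new -> 22 infected
Step 4: +3 new -> 25 infected
Step 5: +2 new -> 27 infected
Step 6: +0 new -> 27 infected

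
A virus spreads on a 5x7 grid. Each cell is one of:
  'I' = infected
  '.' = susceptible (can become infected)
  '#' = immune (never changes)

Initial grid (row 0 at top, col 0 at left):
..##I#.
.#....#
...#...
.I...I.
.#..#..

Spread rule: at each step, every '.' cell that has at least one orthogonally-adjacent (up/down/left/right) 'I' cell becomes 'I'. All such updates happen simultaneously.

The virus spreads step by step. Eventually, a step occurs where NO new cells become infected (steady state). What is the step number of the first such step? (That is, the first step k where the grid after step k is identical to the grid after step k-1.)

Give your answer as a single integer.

Step 0 (initial): 3 infected
Step 1: +8 new -> 11 infected
Step 2: +10 new -> 21 infected
Step 3: +3 new -> 24 infected
Step 4: +1 new -> 25 infected
Step 5: +1 new -> 26 infected
Step 6: +0 new -> 26 infected

Answer: 6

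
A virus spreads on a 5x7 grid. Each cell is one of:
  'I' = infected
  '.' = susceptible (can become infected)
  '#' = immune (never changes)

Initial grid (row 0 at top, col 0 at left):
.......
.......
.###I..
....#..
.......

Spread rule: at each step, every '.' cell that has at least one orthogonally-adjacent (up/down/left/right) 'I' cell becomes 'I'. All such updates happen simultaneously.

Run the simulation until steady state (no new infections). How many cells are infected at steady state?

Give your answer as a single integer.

Answer: 31

Derivation:
Step 0 (initial): 1 infected
Step 1: +2 new -> 3 infected
Step 2: +5 new -> 8 infected
Step 3: +6 new -> 14 infected
Step 4: +5 new -> 19 infected
Step 5: +3 new -> 22 infected
Step 6: +4 new -> 26 infected
Step 7: +3 new -> 29 infected
Step 8: +2 new -> 31 infected
Step 9: +0 new -> 31 infected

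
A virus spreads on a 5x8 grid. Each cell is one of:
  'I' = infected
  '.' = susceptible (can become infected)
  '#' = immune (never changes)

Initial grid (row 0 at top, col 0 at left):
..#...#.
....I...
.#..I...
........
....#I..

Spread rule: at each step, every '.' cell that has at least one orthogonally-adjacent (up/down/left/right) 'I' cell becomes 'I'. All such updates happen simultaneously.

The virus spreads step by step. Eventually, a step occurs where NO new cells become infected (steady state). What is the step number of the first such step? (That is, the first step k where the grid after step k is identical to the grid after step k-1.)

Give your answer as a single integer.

Answer: 7

Derivation:
Step 0 (initial): 3 infected
Step 1: +8 new -> 11 infected
Step 2: +9 new -> 20 infected
Step 3: +6 new -> 26 infected
Step 4: +5 new -> 31 infected
Step 5: +4 new -> 35 infected
Step 6: +1 new -> 36 infected
Step 7: +0 new -> 36 infected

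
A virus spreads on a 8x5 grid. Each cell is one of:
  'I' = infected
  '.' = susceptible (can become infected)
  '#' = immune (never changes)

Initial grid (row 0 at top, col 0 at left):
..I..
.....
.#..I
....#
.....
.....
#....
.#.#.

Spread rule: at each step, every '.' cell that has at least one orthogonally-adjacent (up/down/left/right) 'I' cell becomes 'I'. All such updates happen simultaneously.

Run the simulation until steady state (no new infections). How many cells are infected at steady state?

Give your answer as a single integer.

Answer: 34

Derivation:
Step 0 (initial): 2 infected
Step 1: +5 new -> 7 infected
Step 2: +6 new -> 13 infected
Step 3: +3 new -> 16 infected
Step 4: +5 new -> 21 infected
Step 5: +5 new -> 26 infected
Step 6: +4 new -> 30 infected
Step 7: +4 new -> 34 infected
Step 8: +0 new -> 34 infected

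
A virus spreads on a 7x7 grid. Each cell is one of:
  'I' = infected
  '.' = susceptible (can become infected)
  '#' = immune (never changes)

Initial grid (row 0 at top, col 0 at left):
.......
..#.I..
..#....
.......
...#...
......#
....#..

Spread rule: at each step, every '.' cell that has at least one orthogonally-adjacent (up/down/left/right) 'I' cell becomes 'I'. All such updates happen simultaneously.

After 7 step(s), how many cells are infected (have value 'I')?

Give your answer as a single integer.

Step 0 (initial): 1 infected
Step 1: +4 new -> 5 infected
Step 2: +6 new -> 11 infected
Step 3: +6 new -> 17 infected
Step 4: +5 new -> 22 infected
Step 5: +7 new -> 29 infected
Step 6: +7 new -> 36 infected
Step 7: +5 new -> 41 infected

Answer: 41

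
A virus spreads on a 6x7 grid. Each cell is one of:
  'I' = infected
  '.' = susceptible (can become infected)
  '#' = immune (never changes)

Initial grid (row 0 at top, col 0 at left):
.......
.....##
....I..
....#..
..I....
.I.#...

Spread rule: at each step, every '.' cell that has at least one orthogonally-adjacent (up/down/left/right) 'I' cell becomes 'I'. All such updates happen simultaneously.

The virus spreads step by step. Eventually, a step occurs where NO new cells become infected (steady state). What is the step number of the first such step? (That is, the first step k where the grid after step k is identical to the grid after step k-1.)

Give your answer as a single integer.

Answer: 7

Derivation:
Step 0 (initial): 3 infected
Step 1: +8 new -> 11 infected
Step 2: +9 new -> 20 infected
Step 3: +8 new -> 28 infected
Step 4: +6 new -> 34 infected
Step 5: +3 new -> 37 infected
Step 6: +1 new -> 38 infected
Step 7: +0 new -> 38 infected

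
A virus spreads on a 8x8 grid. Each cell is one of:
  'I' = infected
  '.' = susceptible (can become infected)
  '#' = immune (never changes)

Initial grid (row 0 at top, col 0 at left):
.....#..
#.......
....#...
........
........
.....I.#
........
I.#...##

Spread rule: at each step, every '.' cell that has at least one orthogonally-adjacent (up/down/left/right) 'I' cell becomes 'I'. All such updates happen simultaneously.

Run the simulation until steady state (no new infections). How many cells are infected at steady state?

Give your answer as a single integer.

Step 0 (initial): 2 infected
Step 1: +6 new -> 8 infected
Step 2: +9 new -> 17 infected
Step 3: +12 new -> 29 infected
Step 4: +8 new -> 37 infected
Step 5: +7 new -> 44 infected
Step 6: +6 new -> 50 infected
Step 7: +4 new -> 54 infected
Step 8: +2 new -> 56 infected
Step 9: +1 new -> 57 infected
Step 10: +0 new -> 57 infected

Answer: 57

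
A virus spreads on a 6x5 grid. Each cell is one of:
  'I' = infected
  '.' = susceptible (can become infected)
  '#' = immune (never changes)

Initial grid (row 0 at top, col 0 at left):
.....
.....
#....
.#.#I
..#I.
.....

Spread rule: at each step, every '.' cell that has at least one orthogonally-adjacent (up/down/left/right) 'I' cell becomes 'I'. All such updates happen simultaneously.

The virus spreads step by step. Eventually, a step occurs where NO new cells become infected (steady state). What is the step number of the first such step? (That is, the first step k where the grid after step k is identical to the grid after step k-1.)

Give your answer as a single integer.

Step 0 (initial): 2 infected
Step 1: +3 new -> 5 infected
Step 2: +4 new -> 9 infected
Step 3: +4 new -> 13 infected
Step 4: +6 new -> 19 infected
Step 5: +3 new -> 22 infected
Step 6: +3 new -> 25 infected
Step 7: +1 new -> 26 infected
Step 8: +0 new -> 26 infected

Answer: 8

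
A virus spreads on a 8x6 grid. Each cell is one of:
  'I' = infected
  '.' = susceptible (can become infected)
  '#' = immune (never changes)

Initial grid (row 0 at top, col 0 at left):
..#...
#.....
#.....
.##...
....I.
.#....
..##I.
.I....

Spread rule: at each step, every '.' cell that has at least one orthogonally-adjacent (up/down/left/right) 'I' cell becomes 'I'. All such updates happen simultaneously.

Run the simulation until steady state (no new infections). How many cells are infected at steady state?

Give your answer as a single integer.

Answer: 40

Derivation:
Step 0 (initial): 3 infected
Step 1: +9 new -> 12 infected
Step 2: +9 new -> 21 infected
Step 3: +6 new -> 27 infected
Step 4: +5 new -> 32 infected
Step 5: +5 new -> 37 infected
Step 6: +1 new -> 38 infected
Step 7: +1 new -> 39 infected
Step 8: +1 new -> 40 infected
Step 9: +0 new -> 40 infected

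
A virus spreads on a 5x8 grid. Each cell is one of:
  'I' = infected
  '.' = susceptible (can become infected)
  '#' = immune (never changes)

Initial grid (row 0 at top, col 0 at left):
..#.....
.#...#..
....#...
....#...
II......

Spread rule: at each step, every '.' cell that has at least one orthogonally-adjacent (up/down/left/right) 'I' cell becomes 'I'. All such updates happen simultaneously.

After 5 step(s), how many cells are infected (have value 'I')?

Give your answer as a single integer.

Answer: 21

Derivation:
Step 0 (initial): 2 infected
Step 1: +3 new -> 5 infected
Step 2: +4 new -> 9 infected
Step 3: +4 new -> 13 infected
Step 4: +4 new -> 17 infected
Step 5: +4 new -> 21 infected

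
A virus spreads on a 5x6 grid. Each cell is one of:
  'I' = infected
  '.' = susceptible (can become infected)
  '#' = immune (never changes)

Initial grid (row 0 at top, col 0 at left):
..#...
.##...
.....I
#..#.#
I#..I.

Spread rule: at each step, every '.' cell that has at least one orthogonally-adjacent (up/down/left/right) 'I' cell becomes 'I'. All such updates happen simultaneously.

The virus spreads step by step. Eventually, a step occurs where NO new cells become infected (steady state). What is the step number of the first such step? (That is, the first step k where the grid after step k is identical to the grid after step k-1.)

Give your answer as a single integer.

Step 0 (initial): 3 infected
Step 1: +5 new -> 8 infected
Step 2: +4 new -> 12 infected
Step 3: +4 new -> 16 infected
Step 4: +3 new -> 19 infected
Step 5: +1 new -> 20 infected
Step 6: +1 new -> 21 infected
Step 7: +1 new -> 22 infected
Step 8: +1 new -> 23 infected
Step 9: +0 new -> 23 infected

Answer: 9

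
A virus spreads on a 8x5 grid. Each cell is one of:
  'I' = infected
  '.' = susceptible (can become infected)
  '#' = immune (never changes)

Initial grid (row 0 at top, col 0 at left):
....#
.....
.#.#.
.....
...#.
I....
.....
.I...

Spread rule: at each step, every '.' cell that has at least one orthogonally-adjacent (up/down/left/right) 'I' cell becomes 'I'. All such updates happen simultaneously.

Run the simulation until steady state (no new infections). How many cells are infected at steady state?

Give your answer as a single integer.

Step 0 (initial): 2 infected
Step 1: +6 new -> 8 infected
Step 2: +5 new -> 13 infected
Step 3: +6 new -> 19 infected
Step 4: +4 new -> 23 infected
Step 5: +5 new -> 28 infected
Step 6: +3 new -> 31 infected
Step 7: +3 new -> 34 infected
Step 8: +2 new -> 36 infected
Step 9: +0 new -> 36 infected

Answer: 36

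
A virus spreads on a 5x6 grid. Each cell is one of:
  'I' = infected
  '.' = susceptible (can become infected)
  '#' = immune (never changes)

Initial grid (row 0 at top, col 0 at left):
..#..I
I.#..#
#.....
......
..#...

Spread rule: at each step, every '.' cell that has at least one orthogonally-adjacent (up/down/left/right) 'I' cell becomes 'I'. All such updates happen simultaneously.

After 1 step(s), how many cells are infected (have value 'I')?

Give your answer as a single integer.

Step 0 (initial): 2 infected
Step 1: +3 new -> 5 infected

Answer: 5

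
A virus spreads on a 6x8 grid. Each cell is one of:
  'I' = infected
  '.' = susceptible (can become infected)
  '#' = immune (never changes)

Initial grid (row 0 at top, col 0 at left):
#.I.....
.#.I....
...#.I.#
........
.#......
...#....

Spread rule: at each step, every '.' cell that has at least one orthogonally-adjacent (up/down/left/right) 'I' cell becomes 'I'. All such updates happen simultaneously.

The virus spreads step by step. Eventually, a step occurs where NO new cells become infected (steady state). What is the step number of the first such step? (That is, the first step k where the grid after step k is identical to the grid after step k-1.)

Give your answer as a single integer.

Answer: 8

Derivation:
Step 0 (initial): 3 infected
Step 1: +8 new -> 11 infected
Step 2: +7 new -> 18 infected
Step 3: +9 new -> 27 infected
Step 4: +8 new -> 35 infected
Step 5: +4 new -> 39 infected
Step 6: +2 new -> 41 infected
Step 7: +1 new -> 42 infected
Step 8: +0 new -> 42 infected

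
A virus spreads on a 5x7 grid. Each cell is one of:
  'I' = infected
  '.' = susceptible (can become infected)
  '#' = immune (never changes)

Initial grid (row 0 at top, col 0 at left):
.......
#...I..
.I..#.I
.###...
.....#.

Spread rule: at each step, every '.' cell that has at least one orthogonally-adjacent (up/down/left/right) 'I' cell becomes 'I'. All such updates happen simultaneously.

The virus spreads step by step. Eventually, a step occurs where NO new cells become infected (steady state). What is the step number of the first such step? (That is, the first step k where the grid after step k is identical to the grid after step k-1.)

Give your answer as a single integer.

Answer: 6

Derivation:
Step 0 (initial): 3 infected
Step 1: +9 new -> 12 infected
Step 2: +9 new -> 21 infected
Step 3: +4 new -> 25 infected
Step 4: +2 new -> 27 infected
Step 5: +2 new -> 29 infected
Step 6: +0 new -> 29 infected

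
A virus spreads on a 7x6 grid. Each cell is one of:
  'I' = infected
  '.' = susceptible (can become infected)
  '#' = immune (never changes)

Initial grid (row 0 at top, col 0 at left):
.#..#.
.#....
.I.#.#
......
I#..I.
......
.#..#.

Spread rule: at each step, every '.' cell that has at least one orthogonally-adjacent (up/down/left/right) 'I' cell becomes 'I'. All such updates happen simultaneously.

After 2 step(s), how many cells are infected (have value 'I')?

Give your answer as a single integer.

Step 0 (initial): 3 infected
Step 1: +9 new -> 12 infected
Step 2: +11 new -> 23 infected

Answer: 23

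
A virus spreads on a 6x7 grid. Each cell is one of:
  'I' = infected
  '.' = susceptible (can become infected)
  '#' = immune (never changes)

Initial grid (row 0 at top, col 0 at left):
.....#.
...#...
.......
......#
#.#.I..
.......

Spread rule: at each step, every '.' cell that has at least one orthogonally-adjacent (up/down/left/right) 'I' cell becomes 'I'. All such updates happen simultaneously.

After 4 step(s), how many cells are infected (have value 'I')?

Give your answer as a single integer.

Answer: 23

Derivation:
Step 0 (initial): 1 infected
Step 1: +4 new -> 5 infected
Step 2: +6 new -> 11 infected
Step 3: +6 new -> 17 infected
Step 4: +6 new -> 23 infected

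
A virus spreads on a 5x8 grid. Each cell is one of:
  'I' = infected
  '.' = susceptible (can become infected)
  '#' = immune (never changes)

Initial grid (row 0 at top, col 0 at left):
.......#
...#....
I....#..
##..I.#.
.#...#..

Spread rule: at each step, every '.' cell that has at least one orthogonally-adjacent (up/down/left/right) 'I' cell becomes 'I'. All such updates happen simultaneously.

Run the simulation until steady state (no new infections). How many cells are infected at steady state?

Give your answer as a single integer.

Step 0 (initial): 2 infected
Step 1: +6 new -> 8 infected
Step 2: +7 new -> 15 infected
Step 3: +5 new -> 20 infected
Step 4: +4 new -> 24 infected
Step 5: +3 new -> 27 infected
Step 6: +1 new -> 28 infected
Step 7: +1 new -> 29 infected
Step 8: +1 new -> 30 infected
Step 9: +1 new -> 31 infected
Step 10: +0 new -> 31 infected

Answer: 31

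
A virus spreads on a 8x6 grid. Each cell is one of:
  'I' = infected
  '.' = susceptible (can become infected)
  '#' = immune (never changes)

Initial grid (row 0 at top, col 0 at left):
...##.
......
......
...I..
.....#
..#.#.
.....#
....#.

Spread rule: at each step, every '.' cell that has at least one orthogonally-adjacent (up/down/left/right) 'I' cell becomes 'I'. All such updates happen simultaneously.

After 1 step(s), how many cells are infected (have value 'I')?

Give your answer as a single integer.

Answer: 5

Derivation:
Step 0 (initial): 1 infected
Step 1: +4 new -> 5 infected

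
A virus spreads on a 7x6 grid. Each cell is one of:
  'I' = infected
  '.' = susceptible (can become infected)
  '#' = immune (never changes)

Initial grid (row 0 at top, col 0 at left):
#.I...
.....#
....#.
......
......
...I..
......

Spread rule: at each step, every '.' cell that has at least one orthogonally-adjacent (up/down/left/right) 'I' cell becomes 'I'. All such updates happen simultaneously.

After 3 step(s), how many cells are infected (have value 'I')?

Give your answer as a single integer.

Step 0 (initial): 2 infected
Step 1: +7 new -> 9 infected
Step 2: +11 new -> 20 infected
Step 3: +12 new -> 32 infected

Answer: 32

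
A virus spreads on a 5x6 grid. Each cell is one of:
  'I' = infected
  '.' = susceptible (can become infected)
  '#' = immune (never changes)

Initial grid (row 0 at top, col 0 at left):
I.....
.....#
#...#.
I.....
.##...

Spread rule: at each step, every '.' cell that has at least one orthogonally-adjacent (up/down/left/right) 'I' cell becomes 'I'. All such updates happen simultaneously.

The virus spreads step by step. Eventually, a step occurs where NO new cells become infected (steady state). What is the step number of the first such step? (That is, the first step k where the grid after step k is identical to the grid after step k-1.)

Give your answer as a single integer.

Step 0 (initial): 2 infected
Step 1: +4 new -> 6 infected
Step 2: +4 new -> 10 infected
Step 3: +4 new -> 14 infected
Step 4: +5 new -> 19 infected
Step 5: +4 new -> 23 infected
Step 6: +2 new -> 25 infected
Step 7: +0 new -> 25 infected

Answer: 7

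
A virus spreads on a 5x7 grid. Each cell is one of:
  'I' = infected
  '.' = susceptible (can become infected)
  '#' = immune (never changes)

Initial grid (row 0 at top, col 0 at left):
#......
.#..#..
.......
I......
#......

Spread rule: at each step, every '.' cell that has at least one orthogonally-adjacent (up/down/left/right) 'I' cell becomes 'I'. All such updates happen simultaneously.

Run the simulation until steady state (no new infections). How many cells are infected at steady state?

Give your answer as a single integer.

Step 0 (initial): 1 infected
Step 1: +2 new -> 3 infected
Step 2: +4 new -> 7 infected
Step 3: +3 new -> 10 infected
Step 4: +4 new -> 14 infected
Step 5: +5 new -> 19 infected
Step 6: +5 new -> 24 infected
Step 7: +4 new -> 28 infected
Step 8: +2 new -> 30 infected
Step 9: +1 new -> 31 infected
Step 10: +0 new -> 31 infected

Answer: 31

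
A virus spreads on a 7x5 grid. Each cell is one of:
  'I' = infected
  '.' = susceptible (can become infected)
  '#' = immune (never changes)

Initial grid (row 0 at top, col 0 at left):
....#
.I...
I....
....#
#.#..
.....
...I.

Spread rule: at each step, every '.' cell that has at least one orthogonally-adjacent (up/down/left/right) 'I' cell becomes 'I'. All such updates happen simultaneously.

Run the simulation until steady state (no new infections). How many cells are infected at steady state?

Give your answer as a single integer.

Answer: 31

Derivation:
Step 0 (initial): 3 infected
Step 1: +8 new -> 11 infected
Step 2: +9 new -> 20 infected
Step 3: +9 new -> 29 infected
Step 4: +2 new -> 31 infected
Step 5: +0 new -> 31 infected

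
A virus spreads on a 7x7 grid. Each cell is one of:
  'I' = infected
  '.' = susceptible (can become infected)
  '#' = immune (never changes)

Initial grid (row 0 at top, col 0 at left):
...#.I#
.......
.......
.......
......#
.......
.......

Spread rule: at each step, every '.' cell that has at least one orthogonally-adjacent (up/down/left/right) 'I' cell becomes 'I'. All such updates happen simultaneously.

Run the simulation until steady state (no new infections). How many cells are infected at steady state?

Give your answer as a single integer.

Step 0 (initial): 1 infected
Step 1: +2 new -> 3 infected
Step 2: +3 new -> 6 infected
Step 3: +4 new -> 10 infected
Step 4: +5 new -> 15 infected
Step 5: +6 new -> 21 infected
Step 6: +8 new -> 29 infected
Step 7: +7 new -> 36 infected
Step 8: +4 new -> 40 infected
Step 9: +3 new -> 43 infected
Step 10: +2 new -> 45 infected
Step 11: +1 new -> 46 infected
Step 12: +0 new -> 46 infected

Answer: 46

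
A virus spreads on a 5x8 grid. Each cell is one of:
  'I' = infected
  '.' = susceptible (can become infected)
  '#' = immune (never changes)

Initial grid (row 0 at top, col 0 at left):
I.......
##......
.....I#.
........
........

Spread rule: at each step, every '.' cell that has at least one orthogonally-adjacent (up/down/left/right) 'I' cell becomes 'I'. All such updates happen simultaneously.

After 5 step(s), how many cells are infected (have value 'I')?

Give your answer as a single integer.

Answer: 34

Derivation:
Step 0 (initial): 2 infected
Step 1: +4 new -> 6 infected
Step 2: +8 new -> 14 infected
Step 3: +11 new -> 25 infected
Step 4: +6 new -> 31 infected
Step 5: +3 new -> 34 infected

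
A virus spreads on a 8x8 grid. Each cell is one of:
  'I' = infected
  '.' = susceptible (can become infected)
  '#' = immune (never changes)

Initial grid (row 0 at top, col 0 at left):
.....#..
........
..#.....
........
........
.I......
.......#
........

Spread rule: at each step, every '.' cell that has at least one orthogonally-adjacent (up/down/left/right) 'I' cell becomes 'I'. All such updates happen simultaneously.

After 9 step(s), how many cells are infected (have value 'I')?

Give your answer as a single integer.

Answer: 58

Derivation:
Step 0 (initial): 1 infected
Step 1: +4 new -> 5 infected
Step 2: +7 new -> 12 infected
Step 3: +8 new -> 20 infected
Step 4: +7 new -> 27 infected
Step 5: +9 new -> 36 infected
Step 6: +9 new -> 45 infected
Step 7: +6 new -> 51 infected
Step 8: +5 new -> 56 infected
Step 9: +2 new -> 58 infected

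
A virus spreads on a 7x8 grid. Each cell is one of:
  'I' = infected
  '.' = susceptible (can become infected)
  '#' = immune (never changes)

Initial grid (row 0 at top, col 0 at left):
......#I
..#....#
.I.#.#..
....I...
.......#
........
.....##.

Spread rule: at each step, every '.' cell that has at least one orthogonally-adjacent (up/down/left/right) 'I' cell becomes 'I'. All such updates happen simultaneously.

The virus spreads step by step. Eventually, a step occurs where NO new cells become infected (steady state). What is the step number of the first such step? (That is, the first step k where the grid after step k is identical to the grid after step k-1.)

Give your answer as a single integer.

Answer: 7

Derivation:
Step 0 (initial): 3 infected
Step 1: +8 new -> 11 infected
Step 2: +10 new -> 21 infected
Step 3: +14 new -> 35 infected
Step 4: +9 new -> 44 infected
Step 5: +3 new -> 47 infected
Step 6: +1 new -> 48 infected
Step 7: +0 new -> 48 infected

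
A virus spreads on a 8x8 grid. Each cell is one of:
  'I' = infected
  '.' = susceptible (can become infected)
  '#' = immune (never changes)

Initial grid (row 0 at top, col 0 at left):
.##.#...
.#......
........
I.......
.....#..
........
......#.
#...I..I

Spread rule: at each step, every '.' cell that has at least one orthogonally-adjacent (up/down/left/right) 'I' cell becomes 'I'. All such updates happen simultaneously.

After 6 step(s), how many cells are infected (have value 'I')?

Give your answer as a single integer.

Step 0 (initial): 3 infected
Step 1: +8 new -> 11 infected
Step 2: +10 new -> 21 infected
Step 3: +13 new -> 34 infected
Step 4: +8 new -> 42 infected
Step 5: +5 new -> 47 infected
Step 6: +5 new -> 52 infected

Answer: 52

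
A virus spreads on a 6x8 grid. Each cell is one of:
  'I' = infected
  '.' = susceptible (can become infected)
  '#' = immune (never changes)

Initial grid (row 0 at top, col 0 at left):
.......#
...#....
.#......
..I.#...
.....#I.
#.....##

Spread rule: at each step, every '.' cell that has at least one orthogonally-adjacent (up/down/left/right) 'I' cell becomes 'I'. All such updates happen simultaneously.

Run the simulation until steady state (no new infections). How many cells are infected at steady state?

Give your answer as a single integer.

Step 0 (initial): 2 infected
Step 1: +6 new -> 8 infected
Step 2: +9 new -> 17 infected
Step 3: +11 new -> 28 infected
Step 4: +8 new -> 36 infected
Step 5: +4 new -> 40 infected
Step 6: +0 new -> 40 infected

Answer: 40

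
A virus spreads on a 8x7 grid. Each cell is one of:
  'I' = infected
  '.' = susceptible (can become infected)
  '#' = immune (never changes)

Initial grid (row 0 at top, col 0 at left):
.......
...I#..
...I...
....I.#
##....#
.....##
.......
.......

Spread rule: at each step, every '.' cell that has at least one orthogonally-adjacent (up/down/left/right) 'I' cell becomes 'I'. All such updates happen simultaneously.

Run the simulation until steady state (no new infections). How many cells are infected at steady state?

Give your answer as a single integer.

Step 0 (initial): 3 infected
Step 1: +7 new -> 10 infected
Step 2: +9 new -> 19 infected
Step 3: +10 new -> 29 infected
Step 4: +8 new -> 37 infected
Step 5: +5 new -> 42 infected
Step 6: +4 new -> 46 infected
Step 7: +2 new -> 48 infected
Step 8: +1 new -> 49 infected
Step 9: +0 new -> 49 infected

Answer: 49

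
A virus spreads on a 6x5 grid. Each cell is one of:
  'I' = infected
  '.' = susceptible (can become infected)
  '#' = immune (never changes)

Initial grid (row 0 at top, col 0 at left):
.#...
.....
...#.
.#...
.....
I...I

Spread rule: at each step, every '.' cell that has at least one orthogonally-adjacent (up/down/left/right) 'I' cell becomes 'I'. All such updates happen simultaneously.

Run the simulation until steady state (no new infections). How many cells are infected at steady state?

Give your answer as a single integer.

Answer: 27

Derivation:
Step 0 (initial): 2 infected
Step 1: +4 new -> 6 infected
Step 2: +5 new -> 11 infected
Step 3: +4 new -> 15 infected
Step 4: +4 new -> 19 infected
Step 5: +5 new -> 24 infected
Step 6: +2 new -> 26 infected
Step 7: +1 new -> 27 infected
Step 8: +0 new -> 27 infected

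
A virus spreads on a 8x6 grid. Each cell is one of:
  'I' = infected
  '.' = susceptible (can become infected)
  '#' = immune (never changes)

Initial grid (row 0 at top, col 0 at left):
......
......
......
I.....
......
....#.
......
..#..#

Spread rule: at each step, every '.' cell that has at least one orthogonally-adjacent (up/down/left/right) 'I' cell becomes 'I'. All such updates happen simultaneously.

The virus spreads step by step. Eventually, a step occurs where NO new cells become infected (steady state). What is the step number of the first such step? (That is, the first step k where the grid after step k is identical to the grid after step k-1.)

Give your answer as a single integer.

Step 0 (initial): 1 infected
Step 1: +3 new -> 4 infected
Step 2: +5 new -> 9 infected
Step 3: +7 new -> 16 infected
Step 4: +8 new -> 24 infected
Step 5: +8 new -> 32 infected
Step 6: +5 new -> 37 infected
Step 7: +5 new -> 42 infected
Step 8: +3 new -> 45 infected
Step 9: +0 new -> 45 infected

Answer: 9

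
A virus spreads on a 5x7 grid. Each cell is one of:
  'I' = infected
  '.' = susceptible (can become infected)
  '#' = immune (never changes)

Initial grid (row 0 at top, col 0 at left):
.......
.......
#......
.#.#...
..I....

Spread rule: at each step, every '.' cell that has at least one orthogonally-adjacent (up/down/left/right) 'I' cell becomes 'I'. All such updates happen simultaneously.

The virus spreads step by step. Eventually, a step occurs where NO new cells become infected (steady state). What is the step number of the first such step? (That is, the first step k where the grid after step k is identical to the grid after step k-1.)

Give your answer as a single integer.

Answer: 9

Derivation:
Step 0 (initial): 1 infected
Step 1: +3 new -> 4 infected
Step 2: +3 new -> 7 infected
Step 3: +6 new -> 13 infected
Step 4: +6 new -> 19 infected
Step 5: +6 new -> 25 infected
Step 6: +4 new -> 29 infected
Step 7: +2 new -> 31 infected
Step 8: +1 new -> 32 infected
Step 9: +0 new -> 32 infected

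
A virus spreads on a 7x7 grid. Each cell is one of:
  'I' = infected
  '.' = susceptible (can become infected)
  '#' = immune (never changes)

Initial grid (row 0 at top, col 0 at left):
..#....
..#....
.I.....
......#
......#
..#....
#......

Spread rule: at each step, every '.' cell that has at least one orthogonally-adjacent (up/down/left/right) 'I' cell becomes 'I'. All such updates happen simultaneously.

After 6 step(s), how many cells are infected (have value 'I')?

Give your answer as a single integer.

Answer: 37

Derivation:
Step 0 (initial): 1 infected
Step 1: +4 new -> 5 infected
Step 2: +6 new -> 11 infected
Step 3: +7 new -> 18 infected
Step 4: +7 new -> 25 infected
Step 5: +7 new -> 32 infected
Step 6: +5 new -> 37 infected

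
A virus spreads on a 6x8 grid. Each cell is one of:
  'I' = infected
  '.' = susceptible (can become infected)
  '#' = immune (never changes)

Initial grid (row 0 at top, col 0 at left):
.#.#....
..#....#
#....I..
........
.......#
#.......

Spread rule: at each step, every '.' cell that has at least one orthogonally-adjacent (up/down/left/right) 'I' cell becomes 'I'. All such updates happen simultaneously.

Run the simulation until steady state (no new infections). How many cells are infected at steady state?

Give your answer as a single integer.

Answer: 40

Derivation:
Step 0 (initial): 1 infected
Step 1: +4 new -> 5 infected
Step 2: +8 new -> 13 infected
Step 3: +9 new -> 22 infected
Step 4: +6 new -> 28 infected
Step 5: +5 new -> 33 infected
Step 6: +4 new -> 37 infected
Step 7: +3 new -> 40 infected
Step 8: +0 new -> 40 infected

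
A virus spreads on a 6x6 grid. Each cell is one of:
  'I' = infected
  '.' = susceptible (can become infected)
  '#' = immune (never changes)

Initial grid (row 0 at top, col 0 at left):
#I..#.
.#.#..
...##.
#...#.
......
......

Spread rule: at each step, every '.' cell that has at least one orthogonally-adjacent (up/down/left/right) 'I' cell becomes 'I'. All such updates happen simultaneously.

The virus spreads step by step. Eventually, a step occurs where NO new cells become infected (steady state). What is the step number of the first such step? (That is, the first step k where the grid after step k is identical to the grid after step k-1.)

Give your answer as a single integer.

Answer: 13

Derivation:
Step 0 (initial): 1 infected
Step 1: +1 new -> 2 infected
Step 2: +2 new -> 4 infected
Step 3: +1 new -> 5 infected
Step 4: +2 new -> 7 infected
Step 5: +4 new -> 11 infected
Step 6: +4 new -> 15 infected
Step 7: +4 new -> 19 infected
Step 8: +3 new -> 22 infected
Step 9: +2 new -> 24 infected
Step 10: +1 new -> 25 infected
Step 11: +1 new -> 26 infected
Step 12: +2 new -> 28 infected
Step 13: +0 new -> 28 infected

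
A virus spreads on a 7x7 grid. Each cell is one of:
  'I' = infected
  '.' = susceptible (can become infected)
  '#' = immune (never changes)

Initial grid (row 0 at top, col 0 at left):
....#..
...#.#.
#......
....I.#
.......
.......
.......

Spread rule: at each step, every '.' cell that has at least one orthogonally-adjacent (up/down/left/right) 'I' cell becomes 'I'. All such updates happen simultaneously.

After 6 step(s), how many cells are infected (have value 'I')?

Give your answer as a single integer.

Answer: 42

Derivation:
Step 0 (initial): 1 infected
Step 1: +4 new -> 5 infected
Step 2: +7 new -> 12 infected
Step 3: +8 new -> 20 infected
Step 4: +9 new -> 29 infected
Step 5: +7 new -> 36 infected
Step 6: +6 new -> 42 infected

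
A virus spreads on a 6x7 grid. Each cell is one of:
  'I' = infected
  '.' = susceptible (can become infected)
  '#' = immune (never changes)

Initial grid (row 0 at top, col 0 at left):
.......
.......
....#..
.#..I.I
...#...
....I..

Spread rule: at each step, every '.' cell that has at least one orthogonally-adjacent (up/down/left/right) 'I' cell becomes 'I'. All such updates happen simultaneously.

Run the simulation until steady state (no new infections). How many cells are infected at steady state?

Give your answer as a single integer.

Answer: 39

Derivation:
Step 0 (initial): 3 infected
Step 1: +7 new -> 10 infected
Step 2: +7 new -> 17 infected
Step 3: +6 new -> 23 infected
Step 4: +7 new -> 30 infected
Step 5: +5 new -> 35 infected
Step 6: +3 new -> 38 infected
Step 7: +1 new -> 39 infected
Step 8: +0 new -> 39 infected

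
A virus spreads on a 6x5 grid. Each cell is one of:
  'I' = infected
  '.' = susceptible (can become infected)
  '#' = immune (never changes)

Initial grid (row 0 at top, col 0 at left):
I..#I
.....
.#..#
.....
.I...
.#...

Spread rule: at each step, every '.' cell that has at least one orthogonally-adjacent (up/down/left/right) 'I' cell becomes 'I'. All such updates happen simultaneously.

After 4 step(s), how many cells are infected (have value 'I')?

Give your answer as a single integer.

Step 0 (initial): 3 infected
Step 1: +6 new -> 9 infected
Step 2: +9 new -> 18 infected
Step 3: +6 new -> 24 infected
Step 4: +2 new -> 26 infected

Answer: 26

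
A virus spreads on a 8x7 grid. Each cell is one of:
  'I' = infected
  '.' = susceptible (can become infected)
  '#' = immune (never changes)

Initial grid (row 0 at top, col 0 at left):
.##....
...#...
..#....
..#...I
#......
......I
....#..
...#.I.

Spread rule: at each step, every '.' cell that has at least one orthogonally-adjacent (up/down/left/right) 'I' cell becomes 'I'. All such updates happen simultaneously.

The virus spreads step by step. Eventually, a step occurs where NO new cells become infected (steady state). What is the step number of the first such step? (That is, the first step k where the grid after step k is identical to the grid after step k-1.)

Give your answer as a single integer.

Answer: 12

Derivation:
Step 0 (initial): 3 infected
Step 1: +8 new -> 11 infected
Step 2: +5 new -> 16 infected
Step 3: +6 new -> 22 infected
Step 4: +6 new -> 28 infected
Step 5: +4 new -> 32 infected
Step 6: +5 new -> 37 infected
Step 7: +3 new -> 40 infected
Step 8: +3 new -> 43 infected
Step 9: +2 new -> 45 infected
Step 10: +2 new -> 47 infected
Step 11: +1 new -> 48 infected
Step 12: +0 new -> 48 infected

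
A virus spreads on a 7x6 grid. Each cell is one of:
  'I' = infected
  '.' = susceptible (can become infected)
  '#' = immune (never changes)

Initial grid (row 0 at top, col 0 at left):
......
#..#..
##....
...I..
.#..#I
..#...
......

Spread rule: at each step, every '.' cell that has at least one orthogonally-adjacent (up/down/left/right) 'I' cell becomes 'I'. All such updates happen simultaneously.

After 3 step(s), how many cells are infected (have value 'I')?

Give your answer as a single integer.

Step 0 (initial): 2 infected
Step 1: +6 new -> 8 infected
Step 2: +8 new -> 16 infected
Step 3: +6 new -> 22 infected

Answer: 22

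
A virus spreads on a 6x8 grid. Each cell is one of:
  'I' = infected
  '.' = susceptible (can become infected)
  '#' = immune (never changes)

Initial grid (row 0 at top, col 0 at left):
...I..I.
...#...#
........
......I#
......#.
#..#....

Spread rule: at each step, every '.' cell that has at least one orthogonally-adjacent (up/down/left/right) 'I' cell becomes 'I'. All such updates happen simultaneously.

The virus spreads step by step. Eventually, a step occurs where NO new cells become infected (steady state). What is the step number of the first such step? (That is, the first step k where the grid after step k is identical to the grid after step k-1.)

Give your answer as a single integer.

Answer: 8

Derivation:
Step 0 (initial): 3 infected
Step 1: +7 new -> 10 infected
Step 2: +8 new -> 18 infected
Step 3: +7 new -> 25 infected
Step 4: +7 new -> 32 infected
Step 5: +4 new -> 36 infected
Step 6: +4 new -> 40 infected
Step 7: +2 new -> 42 infected
Step 8: +0 new -> 42 infected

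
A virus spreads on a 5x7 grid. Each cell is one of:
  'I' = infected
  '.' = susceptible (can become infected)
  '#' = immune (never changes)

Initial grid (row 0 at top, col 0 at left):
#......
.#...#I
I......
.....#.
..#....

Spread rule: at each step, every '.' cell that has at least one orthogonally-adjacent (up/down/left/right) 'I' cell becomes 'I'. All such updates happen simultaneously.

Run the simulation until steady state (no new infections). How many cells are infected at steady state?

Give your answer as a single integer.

Answer: 30

Derivation:
Step 0 (initial): 2 infected
Step 1: +5 new -> 7 infected
Step 2: +6 new -> 13 infected
Step 3: +7 new -> 20 infected
Step 4: +7 new -> 27 infected
Step 5: +3 new -> 30 infected
Step 6: +0 new -> 30 infected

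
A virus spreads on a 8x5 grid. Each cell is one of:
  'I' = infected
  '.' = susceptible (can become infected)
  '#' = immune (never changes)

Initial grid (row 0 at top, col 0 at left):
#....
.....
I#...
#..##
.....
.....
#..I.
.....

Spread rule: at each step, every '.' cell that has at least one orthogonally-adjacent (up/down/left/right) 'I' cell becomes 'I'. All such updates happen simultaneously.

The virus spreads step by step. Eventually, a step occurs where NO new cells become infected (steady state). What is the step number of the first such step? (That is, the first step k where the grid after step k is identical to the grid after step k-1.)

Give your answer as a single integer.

Step 0 (initial): 2 infected
Step 1: +5 new -> 7 infected
Step 2: +7 new -> 14 infected
Step 3: +6 new -> 20 infected
Step 4: +7 new -> 27 infected
Step 5: +5 new -> 32 infected
Step 6: +2 new -> 34 infected
Step 7: +0 new -> 34 infected

Answer: 7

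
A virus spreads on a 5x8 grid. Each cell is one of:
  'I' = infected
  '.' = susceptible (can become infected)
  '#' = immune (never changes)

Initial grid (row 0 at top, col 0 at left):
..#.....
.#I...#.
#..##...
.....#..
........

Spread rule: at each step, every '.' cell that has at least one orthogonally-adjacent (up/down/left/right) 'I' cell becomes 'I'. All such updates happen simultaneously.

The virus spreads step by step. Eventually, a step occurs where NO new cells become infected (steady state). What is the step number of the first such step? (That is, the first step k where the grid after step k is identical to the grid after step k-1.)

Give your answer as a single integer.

Answer: 9

Derivation:
Step 0 (initial): 1 infected
Step 1: +2 new -> 3 infected
Step 2: +4 new -> 7 infected
Step 3: +5 new -> 12 infected
Step 4: +6 new -> 18 infected
Step 5: +4 new -> 22 infected
Step 6: +4 new -> 26 infected
Step 7: +3 new -> 29 infected
Step 8: +1 new -> 30 infected
Step 9: +0 new -> 30 infected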